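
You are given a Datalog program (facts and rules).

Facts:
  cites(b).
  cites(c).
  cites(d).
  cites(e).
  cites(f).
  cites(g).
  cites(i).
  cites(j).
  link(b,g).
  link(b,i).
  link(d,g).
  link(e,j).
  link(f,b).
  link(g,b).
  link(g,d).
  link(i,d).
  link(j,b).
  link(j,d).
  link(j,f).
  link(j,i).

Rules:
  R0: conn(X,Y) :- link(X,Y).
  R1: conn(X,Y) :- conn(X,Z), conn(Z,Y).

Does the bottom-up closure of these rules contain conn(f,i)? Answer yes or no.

round 1: derive conn(b,g) via R0 from link(b,g)
round 1: derive conn(b,i) via R0 from link(b,i)
round 1: derive conn(d,g) via R0 from link(d,g)
round 1: derive conn(e,j) via R0 from link(e,j)
round 1: derive conn(f,b) via R0 from link(f,b)
round 1: derive conn(g,b) via R0 from link(g,b)
round 1: derive conn(g,d) via R0 from link(g,d)
round 1: derive conn(i,d) via R0 from link(i,d)
round 1: derive conn(j,b) via R0 from link(j,b)
round 1: derive conn(j,d) via R0 from link(j,d)
round 1: derive conn(j,f) via R0 from link(j,f)
round 1: derive conn(j,i) via R0 from link(j,i)
round 2: derive conn(b,b) via R1 from conn(b,g), conn(g,b)
round 2: derive conn(b,d) via R1 from conn(b,g), conn(g,d)
round 2: derive conn(d,b) via R1 from conn(d,g), conn(g,b)
round 2: derive conn(d,d) via R1 from conn(d,g), conn(g,d)
round 2: derive conn(e,b) via R1 from conn(e,j), conn(j,b)
round 2: derive conn(e,d) via R1 from conn(e,j), conn(j,d)
round 2: derive conn(e,f) via R1 from conn(e,j), conn(j,f)
round 2: derive conn(e,i) via R1 from conn(e,j), conn(j,i)
round 2: derive conn(f,g) via R1 from conn(f,b), conn(b,g)
round 2: derive conn(f,i) via R1 from conn(f,b), conn(b,i)
round 2: derive conn(g,g) via R1 from conn(g,b), conn(b,g)
round 2: derive conn(g,i) via R1 from conn(g,b), conn(b,i)
round 2: derive conn(i,g) via R1 from conn(i,d), conn(d,g)
round 2: derive conn(j,g) via R1 from conn(j,b), conn(b,g)
round 3: derive conn(d,i) via R1 from conn(d,b), conn(b,i)
round 3: derive conn(e,g) via R1 from conn(e,b), conn(b,g)
round 3: derive conn(f,d) via R1 from conn(f,b), conn(b,d)
round 3: derive conn(i,b) via R1 from conn(i,d), conn(d,b)
round 3: derive conn(i,i) via R1 from conn(i,g), conn(g,i)

yes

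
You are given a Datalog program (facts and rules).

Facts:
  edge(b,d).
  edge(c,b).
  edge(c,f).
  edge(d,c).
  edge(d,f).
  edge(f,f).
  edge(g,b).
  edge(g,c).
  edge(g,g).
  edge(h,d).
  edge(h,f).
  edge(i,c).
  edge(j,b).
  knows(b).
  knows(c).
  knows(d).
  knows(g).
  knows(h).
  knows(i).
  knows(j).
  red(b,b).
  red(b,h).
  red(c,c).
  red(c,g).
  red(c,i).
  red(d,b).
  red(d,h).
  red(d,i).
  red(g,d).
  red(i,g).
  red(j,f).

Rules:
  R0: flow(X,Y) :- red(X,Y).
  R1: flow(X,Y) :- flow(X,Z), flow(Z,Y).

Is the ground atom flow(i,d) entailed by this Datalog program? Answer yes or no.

yes

round 1: derive flow(b,b) via R0 from red(b,b)
round 1: derive flow(b,h) via R0 from red(b,h)
round 1: derive flow(c,c) via R0 from red(c,c)
round 1: derive flow(c,g) via R0 from red(c,g)
round 1: derive flow(c,i) via R0 from red(c,i)
round 1: derive flow(d,b) via R0 from red(d,b)
round 1: derive flow(d,h) via R0 from red(d,h)
round 1: derive flow(d,i) via R0 from red(d,i)
round 1: derive flow(g,d) via R0 from red(g,d)
round 1: derive flow(i,g) via R0 from red(i,g)
round 1: derive flow(j,f) via R0 from red(j,f)
round 2: derive flow(c,d) via R1 from flow(c,g), flow(g,d)
round 2: derive flow(d,g) via R1 from flow(d,i), flow(i,g)
round 2: derive flow(g,b) via R1 from flow(g,d), flow(d,b)
round 2: derive flow(g,h) via R1 from flow(g,d), flow(d,h)
round 2: derive flow(g,i) via R1 from flow(g,d), flow(d,i)
round 2: derive flow(i,d) via R1 from flow(i,g), flow(g,d)
round 3: derive flow(c,b) via R1 from flow(c,d), flow(d,b)
round 3: derive flow(c,h) via R1 from flow(c,d), flow(d,h)
round 3: derive flow(d,d) via R1 from flow(d,g), flow(g,d)
round 3: derive flow(g,g) via R1 from flow(g,d), flow(d,g)
round 3: derive flow(i,b) via R1 from flow(i,d), flow(d,b)
round 3: derive flow(i,h) via R1 from flow(i,d), flow(d,h)
round 3: derive flow(i,i) via R1 from flow(i,d), flow(d,i)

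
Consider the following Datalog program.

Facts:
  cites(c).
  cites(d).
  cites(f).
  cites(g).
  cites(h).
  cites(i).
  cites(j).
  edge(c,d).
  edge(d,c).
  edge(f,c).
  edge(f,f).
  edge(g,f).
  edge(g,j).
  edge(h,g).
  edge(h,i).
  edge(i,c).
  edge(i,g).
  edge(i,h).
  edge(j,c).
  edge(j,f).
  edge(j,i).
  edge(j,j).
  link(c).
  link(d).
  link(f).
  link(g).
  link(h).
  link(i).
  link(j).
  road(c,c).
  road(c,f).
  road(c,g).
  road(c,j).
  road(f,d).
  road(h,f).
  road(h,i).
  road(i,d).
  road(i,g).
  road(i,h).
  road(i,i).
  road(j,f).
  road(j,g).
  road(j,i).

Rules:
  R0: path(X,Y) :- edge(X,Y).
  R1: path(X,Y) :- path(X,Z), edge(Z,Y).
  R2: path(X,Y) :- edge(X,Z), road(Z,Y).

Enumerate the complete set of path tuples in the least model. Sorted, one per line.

path(c,c)
path(c,d)
path(d,c)
path(d,d)
path(d,f)
path(d,g)
path(d,h)
path(d,i)
path(d,j)
path(f,c)
path(f,d)
path(f,f)
path(f,g)
path(f,h)
path(f,i)
path(f,j)
path(g,c)
path(g,d)
path(g,f)
path(g,g)
path(g,h)
path(g,i)
path(g,j)
path(h,c)
path(h,d)
path(h,f)
path(h,g)
path(h,h)
path(h,i)
path(h,j)
path(i,c)
path(i,d)
path(i,f)
path(i,g)
path(i,h)
path(i,i)
path(i,j)
path(j,c)
path(j,d)
path(j,f)
path(j,g)
path(j,h)
path(j,i)
path(j,j)

round 1: derive path(c,d) via R0 from edge(c,d)
round 1: derive path(d,c) via R0 from edge(d,c)
round 1: derive path(f,c) via R0 from edge(f,c)
round 1: derive path(f,f) via R0 from edge(f,f)
round 1: derive path(g,f) via R0 from edge(g,f)
round 1: derive path(g,j) via R0 from edge(g,j)
round 1: derive path(h,g) via R0 from edge(h,g)
round 1: derive path(h,i) via R0 from edge(h,i)
round 1: derive path(i,c) via R0 from edge(i,c)
round 1: derive path(i,g) via R0 from edge(i,g)
round 1: derive path(i,h) via R0 from edge(i,h)
round 1: derive path(j,c) via R0 from edge(j,c)
round 1: derive path(j,f) via R0 from edge(j,f)
round 1: derive path(j,i) via R0 from edge(j,i)
round 1: derive path(j,j) via R0 from edge(j,j)
round 1: derive path(d,f) via R2 from edge(d,c), road(c,f)
round 1: derive path(d,g) via R2 from edge(d,c), road(c,g)
round 1: derive path(d,j) via R2 from edge(d,c), road(c,j)
round 1: derive path(f,d) via R2 from edge(f,f), road(f,d)
round 1: derive path(f,g) via R2 from edge(f,c), road(c,g)
round 1: derive path(f,j) via R2 from edge(f,c), road(c,j)
round 1: derive path(g,d) via R2 from edge(g,f), road(f,d)
round 1: derive path(g,g) via R2 from edge(g,j), road(j,g)
round 1: derive path(g,i) via R2 from edge(g,j), road(j,i)
round 1: derive path(h,d) via R2 from edge(h,i), road(i,d)
round 1: derive path(h,h) via R2 from edge(h,i), road(i,h)
round 1: derive path(i,f) via R2 from edge(i,c), road(c,f)
round 1: derive path(i,i) via R2 from edge(i,h), road(h,i)
round 1: derive path(i,j) via R2 from edge(i,c), road(c,j)
round 1: derive path(j,d) via R2 from edge(j,f), road(f,d)
round 1: derive path(j,g) via R2 from edge(j,c), road(c,g)
round 1: derive path(j,h) via R2 from edge(j,i), road(i,h)
round 2: derive path(c,c) via R1 from path(c,d), edge(d,c)
round 2: derive path(d,d) via R1 from path(d,c), edge(c,d)
round 2: derive path(d,i) via R1 from path(d,j), edge(j,i)
round 2: derive path(f,i) via R1 from path(f,j), edge(j,i)
round 2: derive path(g,c) via R1 from path(g,d), edge(d,c)
round 2: derive path(g,h) via R1 from path(g,i), edge(i,h)
round 2: derive path(h,c) via R1 from path(h,d), edge(d,c)
round 2: derive path(h,f) via R1 from path(h,g), edge(g,f)
round 2: derive path(h,j) via R1 from path(h,g), edge(g,j)
round 2: derive path(i,d) via R1 from path(i,c), edge(c,d)
round 3: derive path(d,h) via R1 from path(d,i), edge(i,h)
round 3: derive path(f,h) via R1 from path(f,i), edge(i,h)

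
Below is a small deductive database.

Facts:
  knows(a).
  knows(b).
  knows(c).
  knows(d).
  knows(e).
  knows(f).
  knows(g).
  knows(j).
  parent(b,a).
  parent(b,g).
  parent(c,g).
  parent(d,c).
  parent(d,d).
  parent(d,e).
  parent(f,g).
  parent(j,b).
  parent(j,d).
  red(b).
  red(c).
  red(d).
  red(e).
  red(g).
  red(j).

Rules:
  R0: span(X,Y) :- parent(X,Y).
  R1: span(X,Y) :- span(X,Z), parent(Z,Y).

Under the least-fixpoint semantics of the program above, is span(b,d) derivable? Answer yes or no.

round 1: derive span(b,a) via R0 from parent(b,a)
round 1: derive span(b,g) via R0 from parent(b,g)
round 1: derive span(c,g) via R0 from parent(c,g)
round 1: derive span(d,c) via R0 from parent(d,c)
round 1: derive span(d,d) via R0 from parent(d,d)
round 1: derive span(d,e) via R0 from parent(d,e)
round 1: derive span(f,g) via R0 from parent(f,g)
round 1: derive span(j,b) via R0 from parent(j,b)
round 1: derive span(j,d) via R0 from parent(j,d)
round 2: derive span(d,g) via R1 from span(d,c), parent(c,g)
round 2: derive span(j,a) via R1 from span(j,b), parent(b,a)
round 2: derive span(j,c) via R1 from span(j,d), parent(d,c)
round 2: derive span(j,e) via R1 from span(j,d), parent(d,e)
round 2: derive span(j,g) via R1 from span(j,b), parent(b,g)

no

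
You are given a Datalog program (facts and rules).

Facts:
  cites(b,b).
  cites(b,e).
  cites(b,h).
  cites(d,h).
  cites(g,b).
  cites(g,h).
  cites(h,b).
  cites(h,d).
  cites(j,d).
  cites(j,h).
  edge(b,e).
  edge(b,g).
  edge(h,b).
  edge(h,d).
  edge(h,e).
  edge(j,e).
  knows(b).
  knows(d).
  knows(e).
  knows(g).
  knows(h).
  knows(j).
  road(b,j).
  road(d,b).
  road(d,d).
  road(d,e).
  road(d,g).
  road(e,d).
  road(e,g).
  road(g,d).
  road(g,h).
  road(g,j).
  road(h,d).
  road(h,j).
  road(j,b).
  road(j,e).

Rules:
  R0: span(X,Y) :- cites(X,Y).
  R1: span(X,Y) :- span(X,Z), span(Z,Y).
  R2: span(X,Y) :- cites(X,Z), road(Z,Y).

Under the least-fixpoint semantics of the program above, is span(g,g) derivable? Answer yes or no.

round 1: derive span(b,b) via R0 from cites(b,b)
round 1: derive span(b,e) via R0 from cites(b,e)
round 1: derive span(b,h) via R0 from cites(b,h)
round 1: derive span(d,h) via R0 from cites(d,h)
round 1: derive span(g,b) via R0 from cites(g,b)
round 1: derive span(g,h) via R0 from cites(g,h)
round 1: derive span(h,b) via R0 from cites(h,b)
round 1: derive span(h,d) via R0 from cites(h,d)
round 1: derive span(j,d) via R0 from cites(j,d)
round 1: derive span(j,h) via R0 from cites(j,h)
round 1: derive span(b,d) via R2 from cites(b,e), road(e,d)
round 1: derive span(b,g) via R2 from cites(b,e), road(e,g)
round 1: derive span(b,j) via R2 from cites(b,b), road(b,j)
round 1: derive span(d,d) via R2 from cites(d,h), road(h,d)
round 1: derive span(d,j) via R2 from cites(d,h), road(h,j)
round 1: derive span(g,d) via R2 from cites(g,h), road(h,d)
round 1: derive span(g,j) via R2 from cites(g,b), road(b,j)
round 1: derive span(h,e) via R2 from cites(h,d), road(d,e)
round 1: derive span(h,g) via R2 from cites(h,d), road(d,g)
round 1: derive span(h,j) via R2 from cites(h,b), road(b,j)
round 1: derive span(j,b) via R2 from cites(j,d), road(d,b)
round 1: derive span(j,e) via R2 from cites(j,d), road(d,e)
round 1: derive span(j,g) via R2 from cites(j,d), road(d,g)
round 1: derive span(j,j) via R2 from cites(j,h), road(h,j)
round 2: derive span(d,b) via R1 from span(d,h), span(h,b)
round 2: derive span(d,e) via R1 from span(d,h), span(h,e)
round 2: derive span(d,g) via R1 from span(d,h), span(h,g)
round 2: derive span(g,e) via R1 from span(g,b), span(b,e)
round 2: derive span(g,g) via R1 from span(g,b), span(b,g)
round 2: derive span(h,h) via R1 from span(h,b), span(b,h)

yes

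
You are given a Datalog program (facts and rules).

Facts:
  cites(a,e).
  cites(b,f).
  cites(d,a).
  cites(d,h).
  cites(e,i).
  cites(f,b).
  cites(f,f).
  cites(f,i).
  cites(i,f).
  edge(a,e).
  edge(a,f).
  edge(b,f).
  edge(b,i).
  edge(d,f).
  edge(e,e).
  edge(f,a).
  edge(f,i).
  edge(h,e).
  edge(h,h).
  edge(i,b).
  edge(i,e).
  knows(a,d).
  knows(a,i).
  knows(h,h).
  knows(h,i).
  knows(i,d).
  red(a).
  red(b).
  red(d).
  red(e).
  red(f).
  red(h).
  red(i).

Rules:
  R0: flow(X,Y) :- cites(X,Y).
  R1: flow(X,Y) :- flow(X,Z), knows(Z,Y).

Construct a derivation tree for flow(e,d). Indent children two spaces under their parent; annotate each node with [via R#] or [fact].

flow(e,d)  [via R1]
  flow(e,i)  [via R0]
    cites(e,i)  [fact]
  knows(i,d)  [fact]

round 1: derive flow(a,e) via R0 from cites(a,e)
round 1: derive flow(b,f) via R0 from cites(b,f)
round 1: derive flow(d,a) via R0 from cites(d,a)
round 1: derive flow(d,h) via R0 from cites(d,h)
round 1: derive flow(e,i) via R0 from cites(e,i)
round 1: derive flow(f,b) via R0 from cites(f,b)
round 1: derive flow(f,f) via R0 from cites(f,f)
round 1: derive flow(f,i) via R0 from cites(f,i)
round 1: derive flow(i,f) via R0 from cites(i,f)
round 2: derive flow(d,d) via R1 from flow(d,a), knows(a,d)
round 2: derive flow(d,i) via R1 from flow(d,a), knows(a,i)
round 2: derive flow(e,d) via R1 from flow(e,i), knows(i,d)
round 2: derive flow(f,d) via R1 from flow(f,i), knows(i,d)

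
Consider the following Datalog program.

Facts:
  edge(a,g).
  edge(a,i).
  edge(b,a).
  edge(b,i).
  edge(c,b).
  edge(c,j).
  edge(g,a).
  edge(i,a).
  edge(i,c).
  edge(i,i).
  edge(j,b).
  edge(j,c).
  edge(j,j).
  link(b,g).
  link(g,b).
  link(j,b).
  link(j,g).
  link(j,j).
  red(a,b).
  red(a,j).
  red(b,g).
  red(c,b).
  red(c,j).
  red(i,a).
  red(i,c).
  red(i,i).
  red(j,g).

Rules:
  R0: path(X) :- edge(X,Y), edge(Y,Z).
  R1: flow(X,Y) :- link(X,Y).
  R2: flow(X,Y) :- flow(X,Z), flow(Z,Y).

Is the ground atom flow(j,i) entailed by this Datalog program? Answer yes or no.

no

round 1: derive flow(b,g) via R1 from link(b,g)
round 1: derive flow(g,b) via R1 from link(g,b)
round 1: derive flow(j,b) via R1 from link(j,b)
round 1: derive flow(j,g) via R1 from link(j,g)
round 1: derive flow(j,j) via R1 from link(j,j)
round 2: derive flow(b,b) via R2 from flow(b,g), flow(g,b)
round 2: derive flow(g,g) via R2 from flow(g,b), flow(b,g)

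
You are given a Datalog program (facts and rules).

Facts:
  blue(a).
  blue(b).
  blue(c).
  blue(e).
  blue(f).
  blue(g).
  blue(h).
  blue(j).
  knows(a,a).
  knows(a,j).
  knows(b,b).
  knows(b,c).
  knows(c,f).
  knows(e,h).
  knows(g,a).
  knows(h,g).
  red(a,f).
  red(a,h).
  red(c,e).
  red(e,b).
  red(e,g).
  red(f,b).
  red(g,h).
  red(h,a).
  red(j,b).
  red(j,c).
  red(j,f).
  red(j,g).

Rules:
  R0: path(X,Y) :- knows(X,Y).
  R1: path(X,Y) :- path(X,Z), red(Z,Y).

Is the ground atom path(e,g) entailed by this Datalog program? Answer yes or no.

no

round 1: derive path(a,a) via R0 from knows(a,a)
round 1: derive path(a,j) via R0 from knows(a,j)
round 1: derive path(b,b) via R0 from knows(b,b)
round 1: derive path(b,c) via R0 from knows(b,c)
round 1: derive path(c,f) via R0 from knows(c,f)
round 1: derive path(e,h) via R0 from knows(e,h)
round 1: derive path(g,a) via R0 from knows(g,a)
round 1: derive path(h,g) via R0 from knows(h,g)
round 2: derive path(a,b) via R1 from path(a,j), red(j,b)
round 2: derive path(a,c) via R1 from path(a,j), red(j,c)
round 2: derive path(a,f) via R1 from path(a,a), red(a,f)
round 2: derive path(a,g) via R1 from path(a,j), red(j,g)
round 2: derive path(a,h) via R1 from path(a,a), red(a,h)
round 2: derive path(b,e) via R1 from path(b,c), red(c,e)
round 2: derive path(c,b) via R1 from path(c,f), red(f,b)
round 2: derive path(e,a) via R1 from path(e,h), red(h,a)
round 2: derive path(g,f) via R1 from path(g,a), red(a,f)
round 2: derive path(g,h) via R1 from path(g,a), red(a,h)
round 2: derive path(h,h) via R1 from path(h,g), red(g,h)
round 3: derive path(a,e) via R1 from path(a,c), red(c,e)
round 3: derive path(b,g) via R1 from path(b,e), red(e,g)
round 3: derive path(e,f) via R1 from path(e,a), red(a,f)
round 3: derive path(g,b) via R1 from path(g,f), red(f,b)
round 3: derive path(h,a) via R1 from path(h,h), red(h,a)
round 4: derive path(b,h) via R1 from path(b,g), red(g,h)
round 4: derive path(e,b) via R1 from path(e,f), red(f,b)
round 4: derive path(h,f) via R1 from path(h,a), red(a,f)
round 5: derive path(b,a) via R1 from path(b,h), red(h,a)
round 5: derive path(h,b) via R1 from path(h,f), red(f,b)
round 6: derive path(b,f) via R1 from path(b,a), red(a,f)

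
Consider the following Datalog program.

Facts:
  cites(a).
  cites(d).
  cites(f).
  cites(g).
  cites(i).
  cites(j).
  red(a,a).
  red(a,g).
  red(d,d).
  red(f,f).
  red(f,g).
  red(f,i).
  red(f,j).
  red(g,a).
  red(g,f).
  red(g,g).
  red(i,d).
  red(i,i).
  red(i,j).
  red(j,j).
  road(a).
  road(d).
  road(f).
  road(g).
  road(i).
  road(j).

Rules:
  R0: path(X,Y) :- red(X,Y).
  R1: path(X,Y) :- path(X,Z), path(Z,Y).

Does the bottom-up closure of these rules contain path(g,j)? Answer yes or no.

yes

round 1: derive path(a,a) via R0 from red(a,a)
round 1: derive path(a,g) via R0 from red(a,g)
round 1: derive path(d,d) via R0 from red(d,d)
round 1: derive path(f,f) via R0 from red(f,f)
round 1: derive path(f,g) via R0 from red(f,g)
round 1: derive path(f,i) via R0 from red(f,i)
round 1: derive path(f,j) via R0 from red(f,j)
round 1: derive path(g,a) via R0 from red(g,a)
round 1: derive path(g,f) via R0 from red(g,f)
round 1: derive path(g,g) via R0 from red(g,g)
round 1: derive path(i,d) via R0 from red(i,d)
round 1: derive path(i,i) via R0 from red(i,i)
round 1: derive path(i,j) via R0 from red(i,j)
round 1: derive path(j,j) via R0 from red(j,j)
round 2: derive path(a,f) via R1 from path(a,g), path(g,f)
round 2: derive path(f,a) via R1 from path(f,g), path(g,a)
round 2: derive path(f,d) via R1 from path(f,i), path(i,d)
round 2: derive path(g,i) via R1 from path(g,f), path(f,i)
round 2: derive path(g,j) via R1 from path(g,f), path(f,j)
round 3: derive path(a,d) via R1 from path(a,f), path(f,d)
round 3: derive path(a,i) via R1 from path(a,f), path(f,i)
round 3: derive path(a,j) via R1 from path(a,f), path(f,j)
round 3: derive path(g,d) via R1 from path(g,f), path(f,d)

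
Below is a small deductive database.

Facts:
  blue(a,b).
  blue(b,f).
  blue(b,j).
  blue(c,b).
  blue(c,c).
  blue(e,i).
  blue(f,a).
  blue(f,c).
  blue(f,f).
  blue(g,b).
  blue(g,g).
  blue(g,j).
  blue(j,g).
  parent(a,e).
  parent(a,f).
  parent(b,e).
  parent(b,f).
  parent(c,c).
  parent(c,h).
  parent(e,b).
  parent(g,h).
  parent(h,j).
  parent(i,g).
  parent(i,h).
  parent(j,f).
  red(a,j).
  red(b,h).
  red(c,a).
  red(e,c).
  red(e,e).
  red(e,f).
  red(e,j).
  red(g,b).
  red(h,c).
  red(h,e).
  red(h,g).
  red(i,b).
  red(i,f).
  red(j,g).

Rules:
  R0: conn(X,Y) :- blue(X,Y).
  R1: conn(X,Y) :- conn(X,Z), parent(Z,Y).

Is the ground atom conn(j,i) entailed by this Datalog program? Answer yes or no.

no

round 1: derive conn(a,b) via R0 from blue(a,b)
round 1: derive conn(b,f) via R0 from blue(b,f)
round 1: derive conn(b,j) via R0 from blue(b,j)
round 1: derive conn(c,b) via R0 from blue(c,b)
round 1: derive conn(c,c) via R0 from blue(c,c)
round 1: derive conn(e,i) via R0 from blue(e,i)
round 1: derive conn(f,a) via R0 from blue(f,a)
round 1: derive conn(f,c) via R0 from blue(f,c)
round 1: derive conn(f,f) via R0 from blue(f,f)
round 1: derive conn(g,b) via R0 from blue(g,b)
round 1: derive conn(g,g) via R0 from blue(g,g)
round 1: derive conn(g,j) via R0 from blue(g,j)
round 1: derive conn(j,g) via R0 from blue(j,g)
round 2: derive conn(a,e) via R1 from conn(a,b), parent(b,e)
round 2: derive conn(a,f) via R1 from conn(a,b), parent(b,f)
round 2: derive conn(c,e) via R1 from conn(c,b), parent(b,e)
round 2: derive conn(c,f) via R1 from conn(c,b), parent(b,f)
round 2: derive conn(c,h) via R1 from conn(c,c), parent(c,h)
round 2: derive conn(e,g) via R1 from conn(e,i), parent(i,g)
round 2: derive conn(e,h) via R1 from conn(e,i), parent(i,h)
round 2: derive conn(f,e) via R1 from conn(f,a), parent(a,e)
round 2: derive conn(f,h) via R1 from conn(f,c), parent(c,h)
round 2: derive conn(g,e) via R1 from conn(g,b), parent(b,e)
round 2: derive conn(g,f) via R1 from conn(g,b), parent(b,f)
round 2: derive conn(g,h) via R1 from conn(g,g), parent(g,h)
round 2: derive conn(j,h) via R1 from conn(j,g), parent(g,h)
round 3: derive conn(c,j) via R1 from conn(c,h), parent(h,j)
round 3: derive conn(e,j) via R1 from conn(e,h), parent(h,j)
round 3: derive conn(f,b) via R1 from conn(f,e), parent(e,b)
round 3: derive conn(f,j) via R1 from conn(f,h), parent(h,j)
round 3: derive conn(j,j) via R1 from conn(j,h), parent(h,j)
round 4: derive conn(e,f) via R1 from conn(e,j), parent(j,f)
round 4: derive conn(j,f) via R1 from conn(j,j), parent(j,f)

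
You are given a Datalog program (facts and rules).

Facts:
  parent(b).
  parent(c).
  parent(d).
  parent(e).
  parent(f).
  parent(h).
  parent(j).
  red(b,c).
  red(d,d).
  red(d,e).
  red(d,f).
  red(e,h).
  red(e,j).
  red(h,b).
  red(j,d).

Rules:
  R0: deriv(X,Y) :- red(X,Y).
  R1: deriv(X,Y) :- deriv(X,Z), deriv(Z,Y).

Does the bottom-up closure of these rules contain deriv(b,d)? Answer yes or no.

no

round 1: derive deriv(b,c) via R0 from red(b,c)
round 1: derive deriv(d,d) via R0 from red(d,d)
round 1: derive deriv(d,e) via R0 from red(d,e)
round 1: derive deriv(d,f) via R0 from red(d,f)
round 1: derive deriv(e,h) via R0 from red(e,h)
round 1: derive deriv(e,j) via R0 from red(e,j)
round 1: derive deriv(h,b) via R0 from red(h,b)
round 1: derive deriv(j,d) via R0 from red(j,d)
round 2: derive deriv(d,h) via R1 from deriv(d,e), deriv(e,h)
round 2: derive deriv(d,j) via R1 from deriv(d,e), deriv(e,j)
round 2: derive deriv(e,b) via R1 from deriv(e,h), deriv(h,b)
round 2: derive deriv(e,d) via R1 from deriv(e,j), deriv(j,d)
round 2: derive deriv(h,c) via R1 from deriv(h,b), deriv(b,c)
round 2: derive deriv(j,e) via R1 from deriv(j,d), deriv(d,e)
round 2: derive deriv(j,f) via R1 from deriv(j,d), deriv(d,f)
round 3: derive deriv(d,b) via R1 from deriv(d,e), deriv(e,b)
round 3: derive deriv(d,c) via R1 from deriv(d,h), deriv(h,c)
round 3: derive deriv(e,c) via R1 from deriv(e,b), deriv(b,c)
round 3: derive deriv(e,e) via R1 from deriv(e,d), deriv(d,e)
round 3: derive deriv(e,f) via R1 from deriv(e,d), deriv(d,f)
round 3: derive deriv(j,b) via R1 from deriv(j,e), deriv(e,b)
round 3: derive deriv(j,h) via R1 from deriv(j,d), deriv(d,h)
round 3: derive deriv(j,j) via R1 from deriv(j,d), deriv(d,j)
round 4: derive deriv(j,c) via R1 from deriv(j,b), deriv(b,c)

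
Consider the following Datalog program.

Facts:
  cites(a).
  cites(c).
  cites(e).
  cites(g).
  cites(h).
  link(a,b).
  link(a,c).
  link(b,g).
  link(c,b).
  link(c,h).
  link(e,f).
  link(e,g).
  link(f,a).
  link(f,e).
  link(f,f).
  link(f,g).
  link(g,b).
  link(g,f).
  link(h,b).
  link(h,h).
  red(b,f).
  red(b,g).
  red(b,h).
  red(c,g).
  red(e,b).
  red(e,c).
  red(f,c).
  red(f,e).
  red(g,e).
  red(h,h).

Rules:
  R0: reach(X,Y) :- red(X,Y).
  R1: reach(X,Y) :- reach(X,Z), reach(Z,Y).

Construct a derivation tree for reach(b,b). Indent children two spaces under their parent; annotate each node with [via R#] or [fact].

reach(b,b)  [via R1]
  reach(b,e)  [via R1]
    reach(b,f)  [via R0]
      red(b,f)  [fact]
    reach(f,e)  [via R0]
      red(f,e)  [fact]
  reach(e,b)  [via R0]
    red(e,b)  [fact]

round 1: derive reach(b,f) via R0 from red(b,f)
round 1: derive reach(b,g) via R0 from red(b,g)
round 1: derive reach(b,h) via R0 from red(b,h)
round 1: derive reach(c,g) via R0 from red(c,g)
round 1: derive reach(e,b) via R0 from red(e,b)
round 1: derive reach(e,c) via R0 from red(e,c)
round 1: derive reach(f,c) via R0 from red(f,c)
round 1: derive reach(f,e) via R0 from red(f,e)
round 1: derive reach(g,e) via R0 from red(g,e)
round 1: derive reach(h,h) via R0 from red(h,h)
round 2: derive reach(b,c) via R1 from reach(b,f), reach(f,c)
round 2: derive reach(b,e) via R1 from reach(b,f), reach(f,e)
round 2: derive reach(c,e) via R1 from reach(c,g), reach(g,e)
round 2: derive reach(e,f) via R1 from reach(e,b), reach(b,f)
round 2: derive reach(e,g) via R1 from reach(e,b), reach(b,g)
round 2: derive reach(e,h) via R1 from reach(e,b), reach(b,h)
round 2: derive reach(f,b) via R1 from reach(f,e), reach(e,b)
round 2: derive reach(f,g) via R1 from reach(f,c), reach(c,g)
round 2: derive reach(g,b) via R1 from reach(g,e), reach(e,b)
round 2: derive reach(g,c) via R1 from reach(g,e), reach(e,c)
round 3: derive reach(b,b) via R1 from reach(b,e), reach(e,b)
round 3: derive reach(c,b) via R1 from reach(c,e), reach(e,b)
round 3: derive reach(c,c) via R1 from reach(c,e), reach(e,c)
round 3: derive reach(c,f) via R1 from reach(c,e), reach(e,f)
round 3: derive reach(c,h) via R1 from reach(c,e), reach(e,h)
round 3: derive reach(e,e) via R1 from reach(e,b), reach(b,e)
round 3: derive reach(f,f) via R1 from reach(f,b), reach(b,f)
round 3: derive reach(f,h) via R1 from reach(f,b), reach(b,h)
round 3: derive reach(g,f) via R1 from reach(g,b), reach(b,f)
round 3: derive reach(g,g) via R1 from reach(g,b), reach(b,g)
round 3: derive reach(g,h) via R1 from reach(g,b), reach(b,h)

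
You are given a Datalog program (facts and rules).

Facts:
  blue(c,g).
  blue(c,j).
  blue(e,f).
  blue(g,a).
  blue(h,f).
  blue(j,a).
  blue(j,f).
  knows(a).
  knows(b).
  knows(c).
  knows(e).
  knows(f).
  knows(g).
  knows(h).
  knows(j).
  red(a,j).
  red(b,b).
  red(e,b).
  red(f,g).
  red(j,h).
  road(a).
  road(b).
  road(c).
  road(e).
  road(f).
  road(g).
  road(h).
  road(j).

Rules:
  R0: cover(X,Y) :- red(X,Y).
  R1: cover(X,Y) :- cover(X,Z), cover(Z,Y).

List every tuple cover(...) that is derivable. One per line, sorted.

cover(a,h)
cover(a,j)
cover(b,b)
cover(e,b)
cover(f,g)
cover(j,h)

round 1: derive cover(a,j) via R0 from red(a,j)
round 1: derive cover(b,b) via R0 from red(b,b)
round 1: derive cover(e,b) via R0 from red(e,b)
round 1: derive cover(f,g) via R0 from red(f,g)
round 1: derive cover(j,h) via R0 from red(j,h)
round 2: derive cover(a,h) via R1 from cover(a,j), cover(j,h)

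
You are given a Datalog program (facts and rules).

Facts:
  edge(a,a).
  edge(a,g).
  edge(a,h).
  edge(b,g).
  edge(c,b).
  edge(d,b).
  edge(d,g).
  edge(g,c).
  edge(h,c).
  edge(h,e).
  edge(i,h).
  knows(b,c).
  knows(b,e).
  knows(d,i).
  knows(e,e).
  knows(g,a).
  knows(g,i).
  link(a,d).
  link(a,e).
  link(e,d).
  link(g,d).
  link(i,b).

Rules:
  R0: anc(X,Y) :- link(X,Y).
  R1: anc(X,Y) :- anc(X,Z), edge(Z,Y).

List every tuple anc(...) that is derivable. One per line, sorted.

round 1: derive anc(a,d) via R0 from link(a,d)
round 1: derive anc(a,e) via R0 from link(a,e)
round 1: derive anc(e,d) via R0 from link(e,d)
round 1: derive anc(g,d) via R0 from link(g,d)
round 1: derive anc(i,b) via R0 from link(i,b)
round 2: derive anc(a,b) via R1 from anc(a,d), edge(d,b)
round 2: derive anc(a,g) via R1 from anc(a,d), edge(d,g)
round 2: derive anc(e,b) via R1 from anc(e,d), edge(d,b)
round 2: derive anc(e,g) via R1 from anc(e,d), edge(d,g)
round 2: derive anc(g,b) via R1 from anc(g,d), edge(d,b)
round 2: derive anc(g,g) via R1 from anc(g,d), edge(d,g)
round 2: derive anc(i,g) via R1 from anc(i,b), edge(b,g)
round 3: derive anc(a,c) via R1 from anc(a,g), edge(g,c)
round 3: derive anc(e,c) via R1 from anc(e,g), edge(g,c)
round 3: derive anc(g,c) via R1 from anc(g,g), edge(g,c)
round 3: derive anc(i,c) via R1 from anc(i,g), edge(g,c)

anc(a,b)
anc(a,c)
anc(a,d)
anc(a,e)
anc(a,g)
anc(e,b)
anc(e,c)
anc(e,d)
anc(e,g)
anc(g,b)
anc(g,c)
anc(g,d)
anc(g,g)
anc(i,b)
anc(i,c)
anc(i,g)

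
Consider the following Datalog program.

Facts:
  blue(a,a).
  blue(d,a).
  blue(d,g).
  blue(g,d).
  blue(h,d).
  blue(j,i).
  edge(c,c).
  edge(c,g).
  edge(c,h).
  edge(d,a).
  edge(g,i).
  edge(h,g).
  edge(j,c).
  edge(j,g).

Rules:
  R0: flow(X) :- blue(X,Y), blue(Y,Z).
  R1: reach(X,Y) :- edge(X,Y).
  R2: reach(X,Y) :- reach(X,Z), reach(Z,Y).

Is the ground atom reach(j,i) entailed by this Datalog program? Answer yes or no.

round 1: derive reach(c,c) via R1 from edge(c,c)
round 1: derive reach(c,g) via R1 from edge(c,g)
round 1: derive reach(c,h) via R1 from edge(c,h)
round 1: derive reach(d,a) via R1 from edge(d,a)
round 1: derive reach(g,i) via R1 from edge(g,i)
round 1: derive reach(h,g) via R1 from edge(h,g)
round 1: derive reach(j,c) via R1 from edge(j,c)
round 1: derive reach(j,g) via R1 from edge(j,g)
round 2: derive reach(c,i) via R2 from reach(c,g), reach(g,i)
round 2: derive reach(h,i) via R2 from reach(h,g), reach(g,i)
round 2: derive reach(j,h) via R2 from reach(j,c), reach(c,h)
round 2: derive reach(j,i) via R2 from reach(j,g), reach(g,i)

yes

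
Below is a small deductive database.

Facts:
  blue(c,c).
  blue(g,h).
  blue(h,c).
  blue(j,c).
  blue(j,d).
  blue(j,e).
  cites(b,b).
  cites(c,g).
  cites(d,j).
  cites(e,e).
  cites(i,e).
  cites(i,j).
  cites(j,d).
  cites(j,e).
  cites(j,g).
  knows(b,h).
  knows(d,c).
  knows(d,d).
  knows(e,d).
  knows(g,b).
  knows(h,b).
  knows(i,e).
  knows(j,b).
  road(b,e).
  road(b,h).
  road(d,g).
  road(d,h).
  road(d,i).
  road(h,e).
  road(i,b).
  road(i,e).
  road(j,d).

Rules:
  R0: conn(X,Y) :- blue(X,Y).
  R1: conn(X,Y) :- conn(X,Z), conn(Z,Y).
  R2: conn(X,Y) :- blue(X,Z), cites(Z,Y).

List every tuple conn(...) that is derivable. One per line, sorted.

round 1: derive conn(c,c) via R0 from blue(c,c)
round 1: derive conn(g,h) via R0 from blue(g,h)
round 1: derive conn(h,c) via R0 from blue(h,c)
round 1: derive conn(j,c) via R0 from blue(j,c)
round 1: derive conn(j,d) via R0 from blue(j,d)
round 1: derive conn(j,e) via R0 from blue(j,e)
round 1: derive conn(c,g) via R2 from blue(c,c), cites(c,g)
round 1: derive conn(h,g) via R2 from blue(h,c), cites(c,g)
round 1: derive conn(j,g) via R2 from blue(j,c), cites(c,g)
round 1: derive conn(j,j) via R2 from blue(j,d), cites(d,j)
round 2: derive conn(c,h) via R1 from conn(c,g), conn(g,h)
round 2: derive conn(g,c) via R1 from conn(g,h), conn(h,c)
round 2: derive conn(g,g) via R1 from conn(g,h), conn(h,g)
round 2: derive conn(h,h) via R1 from conn(h,g), conn(g,h)
round 2: derive conn(j,h) via R1 from conn(j,g), conn(g,h)

conn(c,c)
conn(c,g)
conn(c,h)
conn(g,c)
conn(g,g)
conn(g,h)
conn(h,c)
conn(h,g)
conn(h,h)
conn(j,c)
conn(j,d)
conn(j,e)
conn(j,g)
conn(j,h)
conn(j,j)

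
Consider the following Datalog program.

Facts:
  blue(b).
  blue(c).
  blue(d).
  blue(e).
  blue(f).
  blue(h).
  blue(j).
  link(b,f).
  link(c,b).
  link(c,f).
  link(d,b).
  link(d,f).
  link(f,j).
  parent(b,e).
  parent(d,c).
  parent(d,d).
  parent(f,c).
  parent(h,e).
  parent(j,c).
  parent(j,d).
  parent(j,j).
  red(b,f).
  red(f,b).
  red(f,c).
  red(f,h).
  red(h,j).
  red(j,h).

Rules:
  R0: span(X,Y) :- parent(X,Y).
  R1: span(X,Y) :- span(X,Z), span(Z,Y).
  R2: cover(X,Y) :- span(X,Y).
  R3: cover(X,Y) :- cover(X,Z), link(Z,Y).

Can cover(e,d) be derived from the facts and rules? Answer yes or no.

no

round 1: derive span(b,e) via R0 from parent(b,e)
round 1: derive span(d,c) via R0 from parent(d,c)
round 1: derive span(d,d) via R0 from parent(d,d)
round 1: derive span(f,c) via R0 from parent(f,c)
round 1: derive span(h,e) via R0 from parent(h,e)
round 1: derive span(j,c) via R0 from parent(j,c)
round 1: derive span(j,d) via R0 from parent(j,d)
round 1: derive span(j,j) via R0 from parent(j,j)
round 2: derive cover(b,e) via R2 from span(b,e)
round 2: derive cover(d,c) via R2 from span(d,c)
round 2: derive cover(d,d) via R2 from span(d,d)
round 2: derive cover(f,c) via R2 from span(f,c)
round 2: derive cover(h,e) via R2 from span(h,e)
round 2: derive cover(j,c) via R2 from span(j,c)
round 2: derive cover(j,d) via R2 from span(j,d)
round 2: derive cover(j,j) via R2 from span(j,j)
round 3: derive cover(d,b) via R3 from cover(d,c), link(c,b)
round 3: derive cover(d,f) via R3 from cover(d,c), link(c,f)
round 3: derive cover(f,b) via R3 from cover(f,c), link(c,b)
round 3: derive cover(f,f) via R3 from cover(f,c), link(c,f)
round 3: derive cover(j,b) via R3 from cover(j,c), link(c,b)
round 3: derive cover(j,f) via R3 from cover(j,c), link(c,f)
round 4: derive cover(d,j) via R3 from cover(d,f), link(f,j)
round 4: derive cover(f,j) via R3 from cover(f,f), link(f,j)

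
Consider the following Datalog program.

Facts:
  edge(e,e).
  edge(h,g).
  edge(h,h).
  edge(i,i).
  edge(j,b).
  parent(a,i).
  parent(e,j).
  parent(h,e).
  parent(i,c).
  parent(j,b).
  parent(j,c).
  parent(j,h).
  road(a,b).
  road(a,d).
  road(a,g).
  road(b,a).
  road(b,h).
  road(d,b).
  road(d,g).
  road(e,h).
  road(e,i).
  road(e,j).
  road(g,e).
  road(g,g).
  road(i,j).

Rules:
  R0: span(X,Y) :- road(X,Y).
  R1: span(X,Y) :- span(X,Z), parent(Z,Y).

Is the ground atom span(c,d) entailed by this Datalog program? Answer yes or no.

no

round 1: derive span(a,b) via R0 from road(a,b)
round 1: derive span(a,d) via R0 from road(a,d)
round 1: derive span(a,g) via R0 from road(a,g)
round 1: derive span(b,a) via R0 from road(b,a)
round 1: derive span(b,h) via R0 from road(b,h)
round 1: derive span(d,b) via R0 from road(d,b)
round 1: derive span(d,g) via R0 from road(d,g)
round 1: derive span(e,h) via R0 from road(e,h)
round 1: derive span(e,i) via R0 from road(e,i)
round 1: derive span(e,j) via R0 from road(e,j)
round 1: derive span(g,e) via R0 from road(g,e)
round 1: derive span(g,g) via R0 from road(g,g)
round 1: derive span(i,j) via R0 from road(i,j)
round 2: derive span(b,e) via R1 from span(b,h), parent(h,e)
round 2: derive span(b,i) via R1 from span(b,a), parent(a,i)
round 2: derive span(e,b) via R1 from span(e,j), parent(j,b)
round 2: derive span(e,c) via R1 from span(e,i), parent(i,c)
round 2: derive span(e,e) via R1 from span(e,h), parent(h,e)
round 2: derive span(g,j) via R1 from span(g,e), parent(e,j)
round 2: derive span(i,b) via R1 from span(i,j), parent(j,b)
round 2: derive span(i,c) via R1 from span(i,j), parent(j,c)
round 2: derive span(i,h) via R1 from span(i,j), parent(j,h)
round 3: derive span(b,c) via R1 from span(b,i), parent(i,c)
round 3: derive span(b,j) via R1 from span(b,e), parent(e,j)
round 3: derive span(g,b) via R1 from span(g,j), parent(j,b)
round 3: derive span(g,c) via R1 from span(g,j), parent(j,c)
round 3: derive span(g,h) via R1 from span(g,j), parent(j,h)
round 3: derive span(i,e) via R1 from span(i,h), parent(h,e)
round 4: derive span(b,b) via R1 from span(b,j), parent(j,b)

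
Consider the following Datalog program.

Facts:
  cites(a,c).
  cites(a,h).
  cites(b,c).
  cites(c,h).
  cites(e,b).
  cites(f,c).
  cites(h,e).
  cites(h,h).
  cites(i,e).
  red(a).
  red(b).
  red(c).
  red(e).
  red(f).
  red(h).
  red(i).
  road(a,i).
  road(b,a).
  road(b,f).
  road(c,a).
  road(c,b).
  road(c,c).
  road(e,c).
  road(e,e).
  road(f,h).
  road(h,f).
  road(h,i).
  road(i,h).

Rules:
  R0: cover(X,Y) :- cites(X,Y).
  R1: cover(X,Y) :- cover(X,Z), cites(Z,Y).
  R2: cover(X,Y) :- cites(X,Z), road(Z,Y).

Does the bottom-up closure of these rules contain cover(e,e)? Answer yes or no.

round 1: derive cover(a,c) via R0 from cites(a,c)
round 1: derive cover(a,h) via R0 from cites(a,h)
round 1: derive cover(b,c) via R0 from cites(b,c)
round 1: derive cover(c,h) via R0 from cites(c,h)
round 1: derive cover(e,b) via R0 from cites(e,b)
round 1: derive cover(f,c) via R0 from cites(f,c)
round 1: derive cover(h,e) via R0 from cites(h,e)
round 1: derive cover(h,h) via R0 from cites(h,h)
round 1: derive cover(i,e) via R0 from cites(i,e)
round 1: derive cover(a,a) via R2 from cites(a,c), road(c,a)
round 1: derive cover(a,b) via R2 from cites(a,c), road(c,b)
round 1: derive cover(a,f) via R2 from cites(a,h), road(h,f)
round 1: derive cover(a,i) via R2 from cites(a,h), road(h,i)
round 1: derive cover(b,a) via R2 from cites(b,c), road(c,a)
round 1: derive cover(b,b) via R2 from cites(b,c), road(c,b)
round 1: derive cover(c,f) via R2 from cites(c,h), road(h,f)
round 1: derive cover(c,i) via R2 from cites(c,h), road(h,i)
round 1: derive cover(e,a) via R2 from cites(e,b), road(b,a)
round 1: derive cover(e,f) via R2 from cites(e,b), road(b,f)
round 1: derive cover(f,a) via R2 from cites(f,c), road(c,a)
round 1: derive cover(f,b) via R2 from cites(f,c), road(c,b)
round 1: derive cover(h,c) via R2 from cites(h,e), road(e,c)
round 1: derive cover(h,f) via R2 from cites(h,h), road(h,f)
round 1: derive cover(h,i) via R2 from cites(h,h), road(h,i)
round 1: derive cover(i,c) via R2 from cites(i,e), road(e,c)
round 2: derive cover(a,e) via R1 from cover(a,h), cites(h,e)
round 2: derive cover(b,h) via R1 from cover(b,a), cites(a,h)
round 2: derive cover(c,c) via R1 from cover(c,f), cites(f,c)
round 2: derive cover(c,e) via R1 from cover(c,h), cites(h,e)
round 2: derive cover(e,c) via R1 from cover(e,a), cites(a,c)
round 2: derive cover(e,h) via R1 from cover(e,a), cites(a,h)
round 2: derive cover(f,h) via R1 from cover(f,a), cites(a,h)
round 2: derive cover(h,b) via R1 from cover(h,e), cites(e,b)
round 2: derive cover(i,b) via R1 from cover(i,e), cites(e,b)
round 2: derive cover(i,h) via R1 from cover(i,c), cites(c,h)
round 3: derive cover(b,e) via R1 from cover(b,h), cites(h,e)
round 3: derive cover(c,b) via R1 from cover(c,e), cites(e,b)
round 3: derive cover(e,e) via R1 from cover(e,h), cites(h,e)
round 3: derive cover(f,e) via R1 from cover(f,h), cites(h,e)

yes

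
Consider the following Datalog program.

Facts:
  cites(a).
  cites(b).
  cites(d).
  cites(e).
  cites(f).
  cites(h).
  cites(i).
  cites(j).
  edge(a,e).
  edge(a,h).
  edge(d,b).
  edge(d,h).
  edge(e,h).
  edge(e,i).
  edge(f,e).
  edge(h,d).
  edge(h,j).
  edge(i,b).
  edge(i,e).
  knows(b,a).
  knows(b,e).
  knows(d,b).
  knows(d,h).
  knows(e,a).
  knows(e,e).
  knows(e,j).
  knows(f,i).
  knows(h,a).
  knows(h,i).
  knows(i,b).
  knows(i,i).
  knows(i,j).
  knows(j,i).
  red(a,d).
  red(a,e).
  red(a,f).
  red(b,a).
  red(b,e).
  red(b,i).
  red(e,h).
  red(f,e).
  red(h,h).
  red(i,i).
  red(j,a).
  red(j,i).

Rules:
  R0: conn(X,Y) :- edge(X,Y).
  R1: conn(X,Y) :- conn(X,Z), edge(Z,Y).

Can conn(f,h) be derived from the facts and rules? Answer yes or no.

yes

round 1: derive conn(a,e) via R0 from edge(a,e)
round 1: derive conn(a,h) via R0 from edge(a,h)
round 1: derive conn(d,b) via R0 from edge(d,b)
round 1: derive conn(d,h) via R0 from edge(d,h)
round 1: derive conn(e,h) via R0 from edge(e,h)
round 1: derive conn(e,i) via R0 from edge(e,i)
round 1: derive conn(f,e) via R0 from edge(f,e)
round 1: derive conn(h,d) via R0 from edge(h,d)
round 1: derive conn(h,j) via R0 from edge(h,j)
round 1: derive conn(i,b) via R0 from edge(i,b)
round 1: derive conn(i,e) via R0 from edge(i,e)
round 2: derive conn(a,d) via R1 from conn(a,h), edge(h,d)
round 2: derive conn(a,i) via R1 from conn(a,e), edge(e,i)
round 2: derive conn(a,j) via R1 from conn(a,h), edge(h,j)
round 2: derive conn(d,d) via R1 from conn(d,h), edge(h,d)
round 2: derive conn(d,j) via R1 from conn(d,h), edge(h,j)
round 2: derive conn(e,b) via R1 from conn(e,i), edge(i,b)
round 2: derive conn(e,d) via R1 from conn(e,h), edge(h,d)
round 2: derive conn(e,e) via R1 from conn(e,i), edge(i,e)
round 2: derive conn(e,j) via R1 from conn(e,h), edge(h,j)
round 2: derive conn(f,h) via R1 from conn(f,e), edge(e,h)
round 2: derive conn(f,i) via R1 from conn(f,e), edge(e,i)
round 2: derive conn(h,b) via R1 from conn(h,d), edge(d,b)
round 2: derive conn(h,h) via R1 from conn(h,d), edge(d,h)
round 2: derive conn(i,h) via R1 from conn(i,e), edge(e,h)
round 2: derive conn(i,i) via R1 from conn(i,e), edge(e,i)
round 3: derive conn(a,b) via R1 from conn(a,d), edge(d,b)
round 3: derive conn(f,b) via R1 from conn(f,i), edge(i,b)
round 3: derive conn(f,d) via R1 from conn(f,h), edge(h,d)
round 3: derive conn(f,j) via R1 from conn(f,h), edge(h,j)
round 3: derive conn(i,d) via R1 from conn(i,h), edge(h,d)
round 3: derive conn(i,j) via R1 from conn(i,h), edge(h,j)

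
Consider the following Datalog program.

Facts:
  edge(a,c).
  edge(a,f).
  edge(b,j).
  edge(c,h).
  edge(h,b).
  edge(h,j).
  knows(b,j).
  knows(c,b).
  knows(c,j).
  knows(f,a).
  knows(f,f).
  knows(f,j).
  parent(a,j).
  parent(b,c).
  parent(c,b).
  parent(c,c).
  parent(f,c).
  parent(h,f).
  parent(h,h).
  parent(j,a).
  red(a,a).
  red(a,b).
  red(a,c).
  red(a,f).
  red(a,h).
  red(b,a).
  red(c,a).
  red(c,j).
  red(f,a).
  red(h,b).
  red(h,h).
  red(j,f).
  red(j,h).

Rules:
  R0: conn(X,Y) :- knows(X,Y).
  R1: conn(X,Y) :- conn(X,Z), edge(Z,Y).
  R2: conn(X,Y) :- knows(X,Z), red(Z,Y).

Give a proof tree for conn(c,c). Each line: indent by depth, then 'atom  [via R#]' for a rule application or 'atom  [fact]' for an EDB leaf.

conn(c,c)  [via R1]
  conn(c,a)  [via R2]
    knows(c,b)  [fact]
    red(b,a)  [fact]
  edge(a,c)  [fact]

round 1: derive conn(b,j) via R0 from knows(b,j)
round 1: derive conn(c,b) via R0 from knows(c,b)
round 1: derive conn(c,j) via R0 from knows(c,j)
round 1: derive conn(f,a) via R0 from knows(f,a)
round 1: derive conn(f,f) via R0 from knows(f,f)
round 1: derive conn(f,j) via R0 from knows(f,j)
round 1: derive conn(b,f) via R2 from knows(b,j), red(j,f)
round 1: derive conn(b,h) via R2 from knows(b,j), red(j,h)
round 1: derive conn(c,a) via R2 from knows(c,b), red(b,a)
round 1: derive conn(c,f) via R2 from knows(c,j), red(j,f)
round 1: derive conn(c,h) via R2 from knows(c,j), red(j,h)
round 1: derive conn(f,b) via R2 from knows(f,a), red(a,b)
round 1: derive conn(f,c) via R2 from knows(f,a), red(a,c)
round 1: derive conn(f,h) via R2 from knows(f,a), red(a,h)
round 2: derive conn(b,b) via R1 from conn(b,h), edge(h,b)
round 2: derive conn(c,c) via R1 from conn(c,a), edge(a,c)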